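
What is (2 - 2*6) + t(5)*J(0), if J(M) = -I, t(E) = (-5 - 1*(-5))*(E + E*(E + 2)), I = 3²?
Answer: -10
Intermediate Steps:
I = 9
t(E) = 0 (t(E) = (-5 + 5)*(E + E*(2 + E)) = 0*(E + E*(2 + E)) = 0)
J(M) = -9 (J(M) = -1*9 = -9)
(2 - 2*6) + t(5)*J(0) = (2 - 2*6) + 0*(-9) = (2 - 12) + 0 = -10 + 0 = -10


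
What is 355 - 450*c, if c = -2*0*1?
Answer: 355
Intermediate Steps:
c = 0 (c = 0*1 = 0)
355 - 450*c = 355 - 450*0 = 355 + 0 = 355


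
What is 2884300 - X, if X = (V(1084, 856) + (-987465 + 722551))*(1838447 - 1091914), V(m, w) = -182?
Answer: 197905796468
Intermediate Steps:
X = -197902912168 (X = (-182 + (-987465 + 722551))*(1838447 - 1091914) = (-182 - 264914)*746533 = -265096*746533 = -197902912168)
2884300 - X = 2884300 - 1*(-197902912168) = 2884300 + 197902912168 = 197905796468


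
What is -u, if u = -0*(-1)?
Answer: 0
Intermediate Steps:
u = 0 (u = -96927*0 = 0)
-u = -1*0 = 0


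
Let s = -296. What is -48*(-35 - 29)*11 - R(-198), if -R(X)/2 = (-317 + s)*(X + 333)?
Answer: -131718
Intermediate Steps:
R(X) = 408258 + 1226*X (R(X) = -2*(-317 - 296)*(X + 333) = -(-1226)*(333 + X) = -2*(-204129 - 613*X) = 408258 + 1226*X)
-48*(-35 - 29)*11 - R(-198) = -48*(-35 - 29)*11 - (408258 + 1226*(-198)) = -48*(-64)*11 - (408258 - 242748) = -(-3072)*11 - 1*165510 = -1*(-33792) - 165510 = 33792 - 165510 = -131718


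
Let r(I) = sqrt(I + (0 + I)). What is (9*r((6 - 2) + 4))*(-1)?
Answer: -36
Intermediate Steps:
r(I) = sqrt(2)*sqrt(I) (r(I) = sqrt(I + I) = sqrt(2*I) = sqrt(2)*sqrt(I))
(9*r((6 - 2) + 4))*(-1) = (9*(sqrt(2)*sqrt((6 - 2) + 4)))*(-1) = (9*(sqrt(2)*sqrt(4 + 4)))*(-1) = (9*(sqrt(2)*sqrt(8)))*(-1) = (9*(sqrt(2)*(2*sqrt(2))))*(-1) = (9*4)*(-1) = 36*(-1) = -36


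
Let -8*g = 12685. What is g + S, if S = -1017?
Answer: -20821/8 ≈ -2602.6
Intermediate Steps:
g = -12685/8 (g = -⅛*12685 = -12685/8 ≈ -1585.6)
g + S = -12685/8 - 1017 = -20821/8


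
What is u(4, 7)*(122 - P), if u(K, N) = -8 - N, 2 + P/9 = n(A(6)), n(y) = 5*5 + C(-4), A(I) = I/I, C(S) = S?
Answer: 735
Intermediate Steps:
A(I) = 1
n(y) = 21 (n(y) = 5*5 - 4 = 25 - 4 = 21)
P = 171 (P = -18 + 9*21 = -18 + 189 = 171)
u(4, 7)*(122 - P) = (-8 - 1*7)*(122 - 1*171) = (-8 - 7)*(122 - 171) = -15*(-49) = 735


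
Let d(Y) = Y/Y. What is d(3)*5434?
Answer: 5434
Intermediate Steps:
d(Y) = 1
d(3)*5434 = 1*5434 = 5434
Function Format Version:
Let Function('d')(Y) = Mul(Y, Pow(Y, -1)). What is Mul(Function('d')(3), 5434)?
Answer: 5434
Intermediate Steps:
Function('d')(Y) = 1
Mul(Function('d')(3), 5434) = Mul(1, 5434) = 5434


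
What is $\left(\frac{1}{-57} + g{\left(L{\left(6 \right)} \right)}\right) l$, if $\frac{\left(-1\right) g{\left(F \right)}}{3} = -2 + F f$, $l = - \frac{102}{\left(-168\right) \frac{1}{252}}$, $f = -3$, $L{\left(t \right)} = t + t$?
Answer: $\frac{331347}{19} \approx 17439.0$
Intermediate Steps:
$L{\left(t \right)} = 2 t$
$l = 153$ ($l = - \frac{102}{\left(-168\right) \frac{1}{252}} = - \frac{102}{- \frac{2}{3}} = \left(-102\right) \left(- \frac{3}{2}\right) = 153$)
$g{\left(F \right)} = 6 + 9 F$ ($g{\left(F \right)} = - 3 \left(-2 + F \left(-3\right)\right) = - 3 \left(-2 - 3 F\right) = 6 + 9 F$)
$\left(\frac{1}{-57} + g{\left(L{\left(6 \right)} \right)}\right) l = \left(\frac{1}{-57} + \left(6 + 9 \cdot 2 \cdot 6\right)\right) 153 = \left(- \frac{1}{57} + \left(6 + 9 \cdot 12\right)\right) 153 = \left(- \frac{1}{57} + \left(6 + 108\right)\right) 153 = \left(- \frac{1}{57} + 114\right) 153 = \frac{6497}{57} \cdot 153 = \frac{331347}{19}$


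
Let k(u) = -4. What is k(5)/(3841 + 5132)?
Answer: -4/8973 ≈ -0.00044578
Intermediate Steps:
k(5)/(3841 + 5132) = -4/(3841 + 5132) = -4/8973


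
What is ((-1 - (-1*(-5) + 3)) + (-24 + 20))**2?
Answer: 169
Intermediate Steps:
((-1 - (-1*(-5) + 3)) + (-24 + 20))**2 = ((-1 - (5 + 3)) - 4)**2 = ((-1 - 1*8) - 4)**2 = ((-1 - 8) - 4)**2 = (-9 - 4)**2 = (-13)**2 = 169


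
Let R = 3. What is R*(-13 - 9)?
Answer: -66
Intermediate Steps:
R*(-13 - 9) = 3*(-13 - 9) = 3*(-22) = -66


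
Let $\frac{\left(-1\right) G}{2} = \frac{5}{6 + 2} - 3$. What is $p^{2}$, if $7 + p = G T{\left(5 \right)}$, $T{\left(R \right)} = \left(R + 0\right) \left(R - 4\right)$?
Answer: $\frac{4489}{16} \approx 280.56$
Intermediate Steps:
$G = \frac{19}{4}$ ($G = - 2 \left(\frac{5}{6 + 2} - 3\right) = - 2 \left(\frac{5}{8} - 3\right) = \left(-2\right) \left(- \frac{19}{8}\right) = \frac{19}{4} \approx 4.75$)
$T{\left(R \right)} = R \left(-4 + R\right)$
$p = \frac{67}{4}$ ($p = -7 + \frac{19 \cdot 5 \left(-4 + 5\right)}{4} = -7 + \frac{19 \cdot 5 \cdot 1}{4} = -7 + \frac{19}{4} \cdot 5 = -7 + \frac{95}{4} = \frac{67}{4} \approx 16.75$)
$p^{2} = \left(\frac{67}{4}\right)^{2} = \frac{4489}{16}$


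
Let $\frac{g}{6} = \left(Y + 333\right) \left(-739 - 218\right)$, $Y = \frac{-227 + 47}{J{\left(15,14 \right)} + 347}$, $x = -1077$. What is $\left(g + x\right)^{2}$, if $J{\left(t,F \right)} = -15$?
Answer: $\frac{25133073228471321}{6889} \approx 3.6483 \cdot 10^{12}$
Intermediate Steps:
$Y = - \frac{45}{83}$ ($Y = \frac{-227 + 47}{-15 + 347} = - \frac{180}{332} = \left(-180\right) \frac{1}{332} = - \frac{45}{83} \approx -0.54217$)
$g = - \frac{158444748}{83}$ ($g = 6 \left(- \frac{45}{83} + 333\right) \left(-739 - 218\right) = 6 \cdot \frac{27594}{83} \left(-957\right) = 6 \left(- \frac{26407458}{83}\right) = - \frac{158444748}{83} \approx -1.909 \cdot 10^{6}$)
$\left(g + x\right)^{2} = \left(- \frac{158444748}{83} - 1077\right)^{2} = \left(- \frac{158534139}{83}\right)^{2} = \frac{25133073228471321}{6889}$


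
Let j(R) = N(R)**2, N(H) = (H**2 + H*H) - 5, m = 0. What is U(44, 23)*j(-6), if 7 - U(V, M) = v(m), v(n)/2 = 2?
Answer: 13467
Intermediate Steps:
v(n) = 4 (v(n) = 2*2 = 4)
N(H) = -5 + 2*H**2 (N(H) = (H**2 + H**2) - 5 = 2*H**2 - 5 = -5 + 2*H**2)
U(V, M) = 3 (U(V, M) = 7 - 1*4 = 7 - 4 = 3)
j(R) = (-5 + 2*R**2)**2
U(44, 23)*j(-6) = 3*(-5 + 2*(-6)**2)**2 = 3*(-5 + 2*36)**2 = 3*(-5 + 72)**2 = 3*67**2 = 3*4489 = 13467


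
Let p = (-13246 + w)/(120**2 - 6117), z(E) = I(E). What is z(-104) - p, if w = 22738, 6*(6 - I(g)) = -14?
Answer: 59533/8283 ≈ 7.1874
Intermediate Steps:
I(g) = 25/3 (I(g) = 6 - 1/6*(-14) = 6 + 7/3 = 25/3)
z(E) = 25/3
p = 3164/2761 (p = (-13246 + 22738)/(120**2 - 6117) = 9492/(14400 - 6117) = 9492/8283 = 9492*(1/8283) = 3164/2761 ≈ 1.1460)
z(-104) - p = 25/3 - 1*3164/2761 = 25/3 - 3164/2761 = 59533/8283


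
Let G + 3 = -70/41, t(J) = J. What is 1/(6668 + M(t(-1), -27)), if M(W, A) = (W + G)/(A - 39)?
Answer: 451/3007307 ≈ 0.00014997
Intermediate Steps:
G = -193/41 (G = -3 - 70/41 = -193/41 ≈ -4.7073)
M(W, A) = (-193/41 + W)/(-39 + A) (M(W, A) = (W - 193/41)/(A - 39) = (-193/41 + W)/(-39 + A))
1/(6668 + M(t(-1), -27)) = 1/(6668 + (-193/41 - 1)/(-39 - 27)) = 1/(6668 - 234/41/(-66)) = 1/(6668 - 1/66*(-234/41)) = 1/(6668 + 39/451) = 1/(3007307/451) = 451/3007307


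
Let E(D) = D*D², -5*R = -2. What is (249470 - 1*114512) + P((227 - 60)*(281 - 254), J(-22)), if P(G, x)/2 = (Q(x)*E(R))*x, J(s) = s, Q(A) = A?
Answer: 16877494/125 ≈ 1.3502e+5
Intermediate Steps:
R = ⅖ (R = -⅕*(-2) = ⅖ ≈ 0.40000)
E(D) = D³
P(G, x) = 16*x²/125 (P(G, x) = 2*((x*(⅖)³)*x) = 2*((x*(8/125))*x) = 2*((8*x/125)*x) = 2*(8*x²/125) = 16*x²/125)
(249470 - 1*114512) + P((227 - 60)*(281 - 254), J(-22)) = (249470 - 1*114512) + (16/125)*(-22)² = (249470 - 114512) + (16/125)*484 = 134958 + 7744/125 = 16877494/125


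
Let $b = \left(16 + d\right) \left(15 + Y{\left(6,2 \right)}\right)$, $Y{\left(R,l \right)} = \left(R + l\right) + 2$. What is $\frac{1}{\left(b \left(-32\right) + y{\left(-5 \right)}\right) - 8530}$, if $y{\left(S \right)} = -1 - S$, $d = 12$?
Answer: $- \frac{1}{30926} \approx -3.2335 \cdot 10^{-5}$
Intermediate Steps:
$Y{\left(R,l \right)} = 2 + R + l$
$b = 700$ ($b = \left(16 + 12\right) \left(15 + \left(2 + 6 + 2\right)\right) = 28 \left(15 + 10\right) = 28 \cdot 25 = 700$)
$\frac{1}{\left(b \left(-32\right) + y{\left(-5 \right)}\right) - 8530} = \frac{1}{\left(700 \left(-32\right) - -4\right) - 8530} = \frac{1}{\left(-22400 + \left(-1 + 5\right)\right) - 8530} = \frac{1}{\left(-22400 + 4\right) - 8530} = \frac{1}{-22396 - 8530} = \frac{1}{-30926} = - \frac{1}{30926}$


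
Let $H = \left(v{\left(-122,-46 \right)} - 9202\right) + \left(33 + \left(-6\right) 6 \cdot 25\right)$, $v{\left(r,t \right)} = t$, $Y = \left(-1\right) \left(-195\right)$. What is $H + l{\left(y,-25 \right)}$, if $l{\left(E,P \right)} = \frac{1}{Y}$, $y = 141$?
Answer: $- \frac{1972424}{195} \approx -10115.0$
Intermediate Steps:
$Y = 195$
$l{\left(E,P \right)} = \frac{1}{195}$
$H = -10115$ ($H = \left(-46 - 9202\right) + \left(33 + \left(-6\right) 6 \cdot 25\right) = -9248 + \left(33 - 900\right) = -9248 - 867 = -10115$)
$H + l{\left(y,-25 \right)} = -10115 + \frac{1}{195} = - \frac{1972424}{195}$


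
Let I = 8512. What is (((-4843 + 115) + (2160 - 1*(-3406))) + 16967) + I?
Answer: 26317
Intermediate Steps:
(((-4843 + 115) + (2160 - 1*(-3406))) + 16967) + I = (((-4843 + 115) + (2160 - 1*(-3406))) + 16967) + 8512 = ((-4728 + (2160 + 3406)) + 16967) + 8512 = ((-4728 + 5566) + 16967) + 8512 = (838 + 16967) + 8512 = 17805 + 8512 = 26317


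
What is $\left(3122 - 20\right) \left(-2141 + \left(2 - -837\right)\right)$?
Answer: $-4038804$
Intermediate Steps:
$\left(3122 - 20\right) \left(-2141 + \left(2 - -837\right)\right) = 3102 \left(-2141 + \left(2 + 837\right)\right) = 3102 \left(-2141 + 839\right) = 3102 \left(-1302\right) = -4038804$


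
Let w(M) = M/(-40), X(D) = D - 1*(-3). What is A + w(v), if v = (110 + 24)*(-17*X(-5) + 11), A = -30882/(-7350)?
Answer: -718087/4900 ≈ -146.55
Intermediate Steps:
X(D) = 3 + D (X(D) = D + 3 = 3 + D)
A = 5147/1225 (A = -30882*(-1/7350) = 5147/1225 ≈ 4.2016)
v = 6030 (v = (110 + 24)*(-17*(3 - 5) + 11) = 134*(-17*(-2) + 11) = 134*(34 + 11) = 134*45 = 6030)
w(M) = -M/40 (w(M) = M*(-1/40) = -M/40)
A + w(v) = 5147/1225 - 1/40*6030 = 5147/1225 - 603/4 = -718087/4900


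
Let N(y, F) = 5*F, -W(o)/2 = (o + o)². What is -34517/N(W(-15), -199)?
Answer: 34517/995 ≈ 34.690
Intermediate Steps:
W(o) = -8*o² (W(o) = -2*(o + o)² = -2*4*o² = -8*o²)
-34517/N(W(-15), -199) = -34517/(5*(-199)) = -34517/(-995) = -34517*(-1/995) = 34517/995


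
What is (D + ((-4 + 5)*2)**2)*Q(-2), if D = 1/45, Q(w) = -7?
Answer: -1267/45 ≈ -28.156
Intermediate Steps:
D = 1/45 ≈ 0.022222
(D + ((-4 + 5)*2)**2)*Q(-2) = (1/45 + ((-4 + 5)*2)**2)*(-7) = (1/45 + (1*2)**2)*(-7) = (1/45 + 2**2)*(-7) = (1/45 + 4)*(-7) = (181/45)*(-7) = -1267/45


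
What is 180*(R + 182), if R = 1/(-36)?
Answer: 32755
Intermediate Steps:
R = -1/36 ≈ -0.027778
180*(R + 182) = 180*(-1/36 + 182) = 180*(6551/36) = 32755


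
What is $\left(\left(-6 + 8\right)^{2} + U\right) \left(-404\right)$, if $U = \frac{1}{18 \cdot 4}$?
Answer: $- \frac{29189}{18} \approx -1621.6$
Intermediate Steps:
$U = \frac{1}{72} \approx 0.013889$
$\left(\left(-6 + 8\right)^{2} + U\right) \left(-404\right) = \left(\left(-6 + 8\right)^{2} + \frac{1}{72}\right) \left(-404\right) = \left(2^{2} + \frac{1}{72}\right) \left(-404\right) = \left(4 + \frac{1}{72}\right) \left(-404\right) = \frac{289}{72} \left(-404\right) = - \frac{29189}{18}$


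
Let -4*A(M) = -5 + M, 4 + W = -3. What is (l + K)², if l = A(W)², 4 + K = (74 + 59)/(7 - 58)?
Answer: 14884/2601 ≈ 5.7224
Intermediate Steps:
W = -7 (W = -4 - 3 = -7)
A(M) = 5/4 - M/4 (A(M) = -(-5 + M)/4 = 5/4 - M/4)
K = -337/51 (K = -4 + (74 + 59)/(7 - 58) = -4 + 133/(-51) = -4 + 133*(-1/51) = -4 - 133/51 = -337/51 ≈ -6.6078)
l = 9 (l = (5/4 - ¼*(-7))² = (5/4 + 7/4)² = 3² = 9)
(l + K)² = (9 - 337/51)² = (122/51)² = 14884/2601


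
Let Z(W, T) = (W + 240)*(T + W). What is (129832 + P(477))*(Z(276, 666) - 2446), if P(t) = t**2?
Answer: 172829070986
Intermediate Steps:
Z(W, T) = (240 + W)*(T + W)
(129832 + P(477))*(Z(276, 666) - 2446) = (129832 + 477**2)*((276**2 + 240*666 + 240*276 + 666*276) - 2446) = (129832 + 227529)*((76176 + 159840 + 66240 + 183816) - 2446) = 357361*(486072 - 2446) = 357361*483626 = 172829070986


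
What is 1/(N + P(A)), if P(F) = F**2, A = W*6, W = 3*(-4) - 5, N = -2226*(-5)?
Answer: 1/21534 ≈ 4.6438e-5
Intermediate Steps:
N = 11130
W = -17 (W = -12 - 5 = -17)
A = -102 (A = -17*6 = -102)
1/(N + P(A)) = 1/(11130 + (-102)**2) = 1/(11130 + 10404) = 1/21534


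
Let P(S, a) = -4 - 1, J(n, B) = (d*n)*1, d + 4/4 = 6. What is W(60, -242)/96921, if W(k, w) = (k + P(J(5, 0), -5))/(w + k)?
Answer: -5/1603602 ≈ -3.1180e-6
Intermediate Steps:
d = 5 (d = -1 + 6 = 5)
J(n, B) = 5*n (J(n, B) = (5*n)*1 = 5*n)
P(S, a) = -5
W(k, w) = (-5 + k)/(k + w) (W(k, w) = (k - 5)/(w + k) = (-5 + k)/(k + w))
W(60, -242)/96921 = ((-5 + 60)/(60 - 242))/96921 = (55/(-182))*(1/96921) = -1/182*55*(1/96921) = -55/182*1/96921 = -5/1603602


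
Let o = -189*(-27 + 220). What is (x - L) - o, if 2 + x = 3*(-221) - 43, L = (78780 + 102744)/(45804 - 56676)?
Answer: 32421841/906 ≈ 35786.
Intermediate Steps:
o = -36477 (o = -189*193 = -36477)
L = -15127/906 (L = 181524/(-10872) = 181524*(-1/10872) = -15127/906 ≈ -16.696)
x = -708 (x = -2 + (3*(-221) - 43) = -2 + (-663 - 43) = -2 - 706 = -708)
(x - L) - o = (-708 - 1*(-15127/906)) - 1*(-36477) = (-708 + 15127/906) + 36477 = -626321/906 + 36477 = 32421841/906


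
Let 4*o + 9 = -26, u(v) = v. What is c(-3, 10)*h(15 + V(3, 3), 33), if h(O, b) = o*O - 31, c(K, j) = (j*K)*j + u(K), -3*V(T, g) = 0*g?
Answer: 196647/4 ≈ 49162.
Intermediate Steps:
V(T, g) = 0 (V(T, g) = -0*g = -⅓*0 = 0)
o = -35/4 (o = -9/4 + (¼)*(-26) = -9/4 - 13/2 = -35/4 ≈ -8.7500)
c(K, j) = K + K*j² (c(K, j) = (j*K)*j + K = (K*j)*j + K = K*j² + K = K + K*j²)
h(O, b) = -31 - 35*O/4 (h(O, b) = -35*O/4 - 31 = -31 - 35*O/4)
c(-3, 10)*h(15 + V(3, 3), 33) = (-3*(1 + 10²))*(-31 - 35*(15 + 0)/4) = (-3*(1 + 100))*(-31 - 35/4*15) = (-3*101)*(-31 - 525/4) = -303*(-649/4) = 196647/4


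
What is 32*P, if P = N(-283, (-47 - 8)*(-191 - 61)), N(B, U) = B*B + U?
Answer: 3006368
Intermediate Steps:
N(B, U) = U + B**2 (N(B, U) = B**2 + U = U + B**2)
P = 93949 (P = (-47 - 8)*(-191 - 61) + (-283)**2 = -55*(-252) + 80089 = 13860 + 80089 = 93949)
32*P = 32*93949 = 3006368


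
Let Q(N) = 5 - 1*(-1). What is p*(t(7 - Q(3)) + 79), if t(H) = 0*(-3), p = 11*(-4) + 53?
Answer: 711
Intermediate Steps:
Q(N) = 6 (Q(N) = 5 + 1 = 6)
p = 9 (p = -44 + 53 = 9)
t(H) = 0
p*(t(7 - Q(3)) + 79) = 9*(0 + 79) = 9*79 = 711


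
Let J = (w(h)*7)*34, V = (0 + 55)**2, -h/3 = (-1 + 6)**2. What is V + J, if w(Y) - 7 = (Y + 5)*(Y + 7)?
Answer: 1137571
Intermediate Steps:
h = -75 (h = -3*(-1 + 6)**2 = -3*5**2 = -3*25 = -75)
w(Y) = 7 + (5 + Y)*(7 + Y) (w(Y) = 7 + (Y + 5)*(Y + 7) = 7 + (5 + Y)*(7 + Y))
V = 3025 (V = 55**2 = 3025)
J = 1134546 (J = ((42 + (-75)**2 + 12*(-75))*7)*34 = ((42 + 5625 - 900)*7)*34 = (4767*7)*34 = 33369*34 = 1134546)
V + J = 3025 + 1134546 = 1137571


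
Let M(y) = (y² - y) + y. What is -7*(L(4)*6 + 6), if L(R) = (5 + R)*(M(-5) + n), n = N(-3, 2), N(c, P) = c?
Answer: -8358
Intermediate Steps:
n = -3
M(y) = y²
L(R) = 110 + 22*R (L(R) = (5 + R)*((-5)² - 3) = (5 + R)*(25 - 3) = (5 + R)*22 = 110 + 22*R)
-7*(L(4)*6 + 6) = -7*((110 + 22*4)*6 + 6) = -7*((110 + 88)*6 + 6) = -7*(198*6 + 6) = -7*(1188 + 6) = -7*1194 = -8358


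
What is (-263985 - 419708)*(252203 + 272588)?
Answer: -358795933163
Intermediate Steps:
(-263985 - 419708)*(252203 + 272588) = -683693*524791 = -358795933163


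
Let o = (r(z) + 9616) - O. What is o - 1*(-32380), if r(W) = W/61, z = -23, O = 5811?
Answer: 2207262/61 ≈ 36185.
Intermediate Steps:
r(W) = W/61 (r(W) = W*(1/61) = W/61)
o = 232082/61 (o = ((1/61)*(-23) + 9616) - 1*5811 = (-23/61 + 9616) - 5811 = 586553/61 - 5811 = 232082/61 ≈ 3804.6)
o - 1*(-32380) = 232082/61 - 1*(-32380) = 232082/61 + 32380 = 2207262/61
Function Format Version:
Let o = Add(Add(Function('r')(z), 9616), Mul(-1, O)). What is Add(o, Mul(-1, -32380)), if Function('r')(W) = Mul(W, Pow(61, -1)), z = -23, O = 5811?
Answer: Rational(2207262, 61) ≈ 36185.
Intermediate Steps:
Function('r')(W) = Mul(Rational(1, 61), W) (Function('r')(W) = Mul(W, Rational(1, 61)) = Mul(Rational(1, 61), W))
o = Rational(232082, 61) (o = Add(Add(Mul(Rational(1, 61), -23), 9616), Mul(-1, 5811)) = Add(Add(Rational(-23, 61), 9616), -5811) = Add(Rational(586553, 61), -5811) = Rational(232082, 61) ≈ 3804.6)
Add(o, Mul(-1, -32380)) = Add(Rational(232082, 61), Mul(-1, -32380)) = Add(Rational(232082, 61), 32380) = Rational(2207262, 61)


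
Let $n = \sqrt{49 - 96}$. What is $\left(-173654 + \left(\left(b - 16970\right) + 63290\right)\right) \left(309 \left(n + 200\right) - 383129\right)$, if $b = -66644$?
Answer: $62330756762 - 59939202 i \sqrt{47} \approx 6.2331 \cdot 10^{10} - 4.1092 \cdot 10^{8} i$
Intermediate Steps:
$n = i \sqrt{47}$ ($n = \sqrt{-47} = i \sqrt{47} \approx 6.8557 i$)
$\left(-173654 + \left(\left(b - 16970\right) + 63290\right)\right) \left(309 \left(n + 200\right) - 383129\right) = \left(-173654 + \left(\left(-66644 - 16970\right) + 63290\right)\right) \left(309 \left(i \sqrt{47} + 200\right) - 383129\right) = \left(-173654 + \left(-83614 + 63290\right)\right) \left(309 \left(200 + i \sqrt{47}\right) - 383129\right) = \left(-173654 - 20324\right) \left(\left(61800 + 309 i \sqrt{47}\right) - 383129\right) = - 193978 \left(-321329 + 309 i \sqrt{47}\right) = 62330756762 - 59939202 i \sqrt{47}$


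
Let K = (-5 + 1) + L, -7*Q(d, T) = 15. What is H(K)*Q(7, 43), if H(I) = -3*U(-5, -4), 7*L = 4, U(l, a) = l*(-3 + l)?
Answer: 1800/7 ≈ 257.14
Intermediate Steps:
L = 4/7 (L = (⅐)*4 = 4/7 ≈ 0.57143)
Q(d, T) = -15/7 (Q(d, T) = -⅐*15 = -15/7)
K = -24/7 (K = (-5 + 1) + 4/7 = -4 + 4/7 = -24/7 ≈ -3.4286)
H(I) = -120 (H(I) = -(-15)*(-3 - 5) = -(-15)*(-8) = -3*40 = -120)
H(K)*Q(7, 43) = -120*(-15/7) = 1800/7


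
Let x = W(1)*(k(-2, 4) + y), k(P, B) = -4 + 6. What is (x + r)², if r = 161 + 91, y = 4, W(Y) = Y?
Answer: 66564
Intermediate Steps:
k(P, B) = 2
r = 252
x = 6 (x = 1*(2 + 4) = 1*6 = 6)
(x + r)² = (6 + 252)² = 258² = 66564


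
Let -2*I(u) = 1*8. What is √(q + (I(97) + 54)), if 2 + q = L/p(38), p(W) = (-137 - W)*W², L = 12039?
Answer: √84822927/1330 ≈ 6.9248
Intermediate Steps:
I(u) = -4 (I(u) = -8/2 = -½*8 = -4)
p(W) = W²*(-137 - W)
q = -517439/252700 (q = -2 + 12039/((38²*(-137 - 1*38))) = -2 + 12039/((1444*(-137 - 38))) = -2 + 12039/((1444*(-175))) = -2 + 12039/(-252700) = -2 + 12039*(-1/252700) = -2 - 12039/252700 = -517439/252700 ≈ -2.0476)
√(q + (I(97) + 54)) = √(-517439/252700 + (-4 + 54)) = √(-517439/252700 + 50) = √(12117561/252700) = √84822927/1330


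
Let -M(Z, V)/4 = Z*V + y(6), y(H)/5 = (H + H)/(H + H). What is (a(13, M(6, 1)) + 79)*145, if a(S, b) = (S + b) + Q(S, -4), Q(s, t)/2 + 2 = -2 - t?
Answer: 6960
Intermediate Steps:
y(H) = 5 (y(H) = 5*((H + H)/(H + H)) = 5*((2*H)/((2*H))) = 5*((2*H)*(1/(2*H))) = 5*1 = 5)
M(Z, V) = -20 - 4*V*Z (M(Z, V) = -4*(Z*V + 5) = -4*(V*Z + 5) = -4*(5 + V*Z) = -20 - 4*V*Z)
Q(s, t) = -8 - 2*t (Q(s, t) = -4 + 2*(-2 - t) = -4 + (-4 - 2*t) = -8 - 2*t)
a(S, b) = S + b (a(S, b) = (S + b) + (-8 - 2*(-4)) = (S + b) + (-8 + 8) = (S + b) + 0 = S + b)
(a(13, M(6, 1)) + 79)*145 = ((13 + (-20 - 4*1*6)) + 79)*145 = ((13 + (-20 - 24)) + 79)*145 = ((13 - 44) + 79)*145 = (-31 + 79)*145 = 48*145 = 6960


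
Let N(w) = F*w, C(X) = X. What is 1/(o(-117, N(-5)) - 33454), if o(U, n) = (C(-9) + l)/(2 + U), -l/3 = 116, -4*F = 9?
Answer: -115/3846853 ≈ -2.9895e-5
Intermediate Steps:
F = -9/4 (F = -¼*9 = -9/4 ≈ -2.2500)
l = -348 (l = -3*116 = -348)
N(w) = -9*w/4
o(U, n) = -357/(2 + U) (o(U, n) = (-9 - 348)/(2 + U) = -357/(2 + U))
1/(o(-117, N(-5)) - 33454) = 1/(-357/(2 - 117) - 33454) = 1/(-357/(-115) - 33454) = 1/(-357*(-1/115) - 33454) = 1/(357/115 - 33454) = 1/(-3846853/115) = -115/3846853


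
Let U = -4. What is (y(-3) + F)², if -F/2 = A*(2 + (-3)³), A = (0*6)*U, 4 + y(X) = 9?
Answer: 25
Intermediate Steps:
y(X) = 5 (y(X) = -4 + 9 = 5)
A = 0 (A = (0*6)*(-4) = 0*(-4) = 0)
F = 0 (F = -0*(2 + (-3)³) = -0*(2 - 27) = -0*(-25) = -2*0 = 0)
(y(-3) + F)² = (5 + 0)² = 5² = 25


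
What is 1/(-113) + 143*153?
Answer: 2472326/113 ≈ 21879.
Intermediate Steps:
1/(-113) + 143*153 = -1/113 + 21879 = 2472326/113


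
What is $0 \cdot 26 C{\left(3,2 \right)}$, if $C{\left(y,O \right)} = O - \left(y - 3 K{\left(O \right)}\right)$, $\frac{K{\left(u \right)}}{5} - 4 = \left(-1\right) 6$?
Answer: $0$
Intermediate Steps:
$K{\left(u \right)} = -10$ ($K{\left(u \right)} = 20 + 5 \left(\left(-1\right) 6\right) = 20 + 5 \left(-6\right) = 20 - 30 = -10$)
$C{\left(y,O \right)} = -30 + O - y$ ($C{\left(y,O \right)} = O - \left(y - -30\right) = O - \left(y + 30\right) = O - \left(30 + y\right) = -30 + O - y$)
$0 \cdot 26 C{\left(3,2 \right)} = 0 \cdot 26 \left(-30 + 2 - 3\right) = 0 \left(-30 + 2 - 3\right) = 0 \left(-31\right) = 0$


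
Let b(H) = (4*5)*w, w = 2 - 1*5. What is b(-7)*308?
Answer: -18480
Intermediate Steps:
w = -3 (w = 2 - 5 = -3)
b(H) = -60 (b(H) = (4*5)*(-3) = 20*(-3) = -60)
b(-7)*308 = -60*308 = -18480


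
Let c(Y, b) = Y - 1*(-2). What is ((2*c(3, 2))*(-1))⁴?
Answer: 10000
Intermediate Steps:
c(Y, b) = 2 + Y (c(Y, b) = Y + 2 = 2 + Y)
((2*c(3, 2))*(-1))⁴ = ((2*(2 + 3))*(-1))⁴ = ((2*5)*(-1))⁴ = (10*(-1))⁴ = (-10)⁴ = 10000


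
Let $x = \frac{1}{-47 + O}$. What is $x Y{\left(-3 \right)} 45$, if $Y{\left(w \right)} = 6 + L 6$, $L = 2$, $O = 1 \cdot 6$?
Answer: $- \frac{810}{41} \approx -19.756$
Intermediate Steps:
$O = 6$
$x = - \frac{1}{41}$ ($x = \frac{1}{-47 + 6} = \frac{1}{-41} = - \frac{1}{41} \approx -0.02439$)
$Y{\left(w \right)} = 18$ ($Y{\left(w \right)} = 6 + 2 \cdot 6 = 6 + 12 = 18$)
$x Y{\left(-3 \right)} 45 = \left(- \frac{1}{41}\right) 18 \cdot 45 = \left(- \frac{18}{41}\right) 45 = - \frac{810}{41}$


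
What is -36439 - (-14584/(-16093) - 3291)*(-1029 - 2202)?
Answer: -171659717476/16093 ≈ -1.0667e+7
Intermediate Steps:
-36439 - (-14584/(-16093) - 3291)*(-1029 - 2202) = -36439 - (-14584*(-1/16093) - 3291)*(-3231) = -36439 - (14584/16093 - 3291)*(-3231) = -36439 - (-52947479)*(-3231)/16093 = -36439 - 1*171073304649/16093 = -36439 - 171073304649/16093 = -171659717476/16093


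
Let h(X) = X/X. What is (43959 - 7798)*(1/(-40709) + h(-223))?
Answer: 1472041988/40709 ≈ 36160.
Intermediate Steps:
h(X) = 1
(43959 - 7798)*(1/(-40709) + h(-223)) = (43959 - 7798)*(1/(-40709) + 1) = 36161*(-1/40709 + 1) = 36161*(40708/40709) = 1472041988/40709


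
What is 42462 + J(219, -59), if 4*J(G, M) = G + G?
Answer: 85143/2 ≈ 42572.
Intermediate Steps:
J(G, M) = G/2 (J(G, M) = (G + G)/4 = (2*G)/4 = G/2)
42462 + J(219, -59) = 42462 + (1/2)*219 = 42462 + 219/2 = 85143/2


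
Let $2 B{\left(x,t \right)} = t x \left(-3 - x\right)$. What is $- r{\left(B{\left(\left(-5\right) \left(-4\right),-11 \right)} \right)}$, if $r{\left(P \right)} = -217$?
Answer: $217$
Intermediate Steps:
$B{\left(x,t \right)} = \frac{t x \left(-3 - x\right)}{2}$
$- r{\left(B{\left(\left(-5\right) \left(-4\right),-11 \right)} \right)} = \left(-1\right) \left(-217\right) = 217$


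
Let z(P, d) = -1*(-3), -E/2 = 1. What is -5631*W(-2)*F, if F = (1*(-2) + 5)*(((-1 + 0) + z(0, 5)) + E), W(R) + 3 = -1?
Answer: 0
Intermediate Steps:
W(R) = -4 (W(R) = -3 - 1 = -4)
E = -2 (E = -2*1 = -2)
z(P, d) = 3
F = 0 (F = (1*(-2) + 5)*(((-1 + 0) + 3) - 2) = (-2 + 5)*((-1 + 3) - 2) = 3*(2 - 2) = 3*0 = 0)
-5631*W(-2)*F = -(-22524)*0 = -5631*0 = 0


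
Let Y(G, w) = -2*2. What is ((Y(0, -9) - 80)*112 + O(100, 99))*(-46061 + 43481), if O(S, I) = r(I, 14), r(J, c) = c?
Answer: 24236520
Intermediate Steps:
O(S, I) = 14
Y(G, w) = -4
((Y(0, -9) - 80)*112 + O(100, 99))*(-46061 + 43481) = ((-4 - 80)*112 + 14)*(-46061 + 43481) = (-84*112 + 14)*(-2580) = (-9408 + 14)*(-2580) = -9394*(-2580) = 24236520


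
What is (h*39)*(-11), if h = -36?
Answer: 15444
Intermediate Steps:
(h*39)*(-11) = -36*39*(-11) = -1404*(-11) = 15444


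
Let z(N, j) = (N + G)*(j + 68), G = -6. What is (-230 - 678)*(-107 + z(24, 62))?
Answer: -2027564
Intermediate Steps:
z(N, j) = (-6 + N)*(68 + j) (z(N, j) = (N - 6)*(j + 68) = (-6 + N)*(68 + j))
(-230 - 678)*(-107 + z(24, 62)) = (-230 - 678)*(-107 + (-408 - 6*62 + 68*24 + 24*62)) = -908*(-107 + (-408 - 372 + 1632 + 1488)) = -908*(-107 + 2340) = -908*2233 = -2027564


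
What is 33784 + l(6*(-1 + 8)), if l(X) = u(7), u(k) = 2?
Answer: 33786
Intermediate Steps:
l(X) = 2
33784 + l(6*(-1 + 8)) = 33784 + 2 = 33786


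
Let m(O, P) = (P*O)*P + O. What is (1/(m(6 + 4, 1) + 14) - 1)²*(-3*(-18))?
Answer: 29403/578 ≈ 50.870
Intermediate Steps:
m(O, P) = O + O*P² (m(O, P) = (O*P)*P + O = O*P² + O = O + O*P²)
(1/(m(6 + 4, 1) + 14) - 1)²*(-3*(-18)) = (1/((6 + 4)*(1 + 1²) + 14) - 1)²*(-3*(-18)) = (1/(10*(1 + 1) + 14) - 1)²*54 = (1/(10*2 + 14) - 1)²*54 = (1/(20 + 14) - 1)²*54 = (1/34 - 1)²*54 = (-33/34)²*54 = (1089/1156)*54 = 29403/578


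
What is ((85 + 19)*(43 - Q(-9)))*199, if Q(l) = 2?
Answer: 848536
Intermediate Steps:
((85 + 19)*(43 - Q(-9)))*199 = ((85 + 19)*(43 - 1*2))*199 = (104*(43 - 2))*199 = (104*41)*199 = 4264*199 = 848536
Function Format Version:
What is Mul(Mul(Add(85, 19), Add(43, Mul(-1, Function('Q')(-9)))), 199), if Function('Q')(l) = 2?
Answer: 848536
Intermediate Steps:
Mul(Mul(Add(85, 19), Add(43, Mul(-1, Function('Q')(-9)))), 199) = Mul(Mul(Add(85, 19), Add(43, Mul(-1, 2))), 199) = Mul(Mul(104, Add(43, -2)), 199) = Mul(Mul(104, 41), 199) = Mul(4264, 199) = 848536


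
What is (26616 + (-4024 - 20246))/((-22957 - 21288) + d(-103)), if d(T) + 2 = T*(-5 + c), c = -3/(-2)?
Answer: -4692/87773 ≈ -0.053456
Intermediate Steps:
c = 3/2 (c = -3*(-1/2) = 3/2 ≈ 1.5000)
d(T) = -2 - 7*T/2 (d(T) = -2 + T*(-5 + 3/2) = -2 + T*(-7/2) = -2 - 7*T/2)
(26616 + (-4024 - 20246))/((-22957 - 21288) + d(-103)) = (26616 + (-4024 - 20246))/((-22957 - 21288) + (-2 - 7/2*(-103))) = (26616 - 24270)/(-44245 + (-2 + 721/2)) = 2346/(-44245 + 717/2) = 2346/(-87773/2) = 2346*(-2/87773) = -4692/87773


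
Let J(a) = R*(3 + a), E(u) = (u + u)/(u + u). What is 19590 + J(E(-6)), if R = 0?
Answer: 19590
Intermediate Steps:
E(u) = 1 (E(u) = (2*u)/((2*u)) = (2*u)*(1/(2*u)) = 1)
J(a) = 0 (J(a) = 0*(3 + a) = 0)
19590 + J(E(-6)) = 19590 + 0 = 19590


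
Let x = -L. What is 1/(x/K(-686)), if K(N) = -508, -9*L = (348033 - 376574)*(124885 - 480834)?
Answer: -4572/10159140409 ≈ -4.5004e-7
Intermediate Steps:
L = -10159140409/9 (L = -(348033 - 376574)*(124885 - 480834)/9 = -(-28541)*(-355949)/9 = -⅑*10159140409 = -10159140409/9 ≈ -1.1288e+9)
x = 10159140409/9 (x = -1*(-10159140409/9) = 10159140409/9 ≈ 1.1288e+9)
1/(x/K(-686)) = 1/((10159140409/9)/(-508)) = 1/((10159140409/9)*(-1/508)) = 1/(-10159140409/4572) = -4572/10159140409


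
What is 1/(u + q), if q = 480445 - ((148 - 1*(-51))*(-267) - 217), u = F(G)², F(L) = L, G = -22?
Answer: 1/534279 ≈ 1.8717e-6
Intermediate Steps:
u = 484 (u = (-22)² = 484)
q = 533795 (q = 480445 - ((148 + 51)*(-267) - 217) = 480445 - (199*(-267) - 217) = 480445 - (-53133 - 217) = 480445 - 1*(-53350) = 480445 + 53350 = 533795)
1/(u + q) = 1/(484 + 533795) = 1/534279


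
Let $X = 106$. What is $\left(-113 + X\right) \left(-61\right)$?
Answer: $427$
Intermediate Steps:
$\left(-113 + X\right) \left(-61\right) = \left(-113 + 106\right) \left(-61\right) = \left(-7\right) \left(-61\right) = 427$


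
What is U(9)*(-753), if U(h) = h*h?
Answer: -60993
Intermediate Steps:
U(h) = h**2
U(9)*(-753) = 9**2*(-753) = 81*(-753) = -60993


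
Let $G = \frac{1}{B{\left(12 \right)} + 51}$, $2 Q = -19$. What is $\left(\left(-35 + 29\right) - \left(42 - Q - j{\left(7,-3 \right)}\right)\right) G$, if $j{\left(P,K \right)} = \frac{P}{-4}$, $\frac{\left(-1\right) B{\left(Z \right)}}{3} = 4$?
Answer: $- \frac{79}{52} \approx -1.5192$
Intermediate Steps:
$B{\left(Z \right)} = -12$ ($B{\left(Z \right)} = \left(-3\right) 4 = -12$)
$j{\left(P,K \right)} = - \frac{P}{4}$ ($j{\left(P,K \right)} = P \left(- \frac{1}{4}\right) = - \frac{P}{4}$)
$Q = - \frac{19}{2}$ ($Q = \frac{1}{2} \left(-19\right) = - \frac{19}{2} \approx -9.5$)
$G = \frac{1}{39}$ ($G = \frac{1}{-12 + 51} = \frac{1}{39} \approx 0.025641$)
$\left(\left(-35 + 29\right) - \left(42 - Q - j{\left(7,-3 \right)}\right)\right) G = \left(\left(-35 + 29\right) - \frac{213}{4}\right) \frac{1}{39} = \left(-6 - \frac{213}{4}\right) \frac{1}{39} = \left(- \frac{237}{4}\right) \frac{1}{39} = - \frac{79}{52}$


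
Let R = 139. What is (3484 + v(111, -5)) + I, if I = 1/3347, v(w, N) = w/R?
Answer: 1621243428/465233 ≈ 3484.8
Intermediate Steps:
v(w, N) = w/139
I = 1/3347 ≈ 0.00029877
(3484 + v(111, -5)) + I = (3484 + (1/139)*111) + 1/3347 = (3484 + 111/139) + 1/3347 = 484387/139 + 1/3347 = 1621243428/465233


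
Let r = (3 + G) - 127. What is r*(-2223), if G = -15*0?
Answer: 275652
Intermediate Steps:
G = 0
r = -124 (r = (3 + 0) - 127 = 3 - 127 = -124)
r*(-2223) = -124*(-2223) = 275652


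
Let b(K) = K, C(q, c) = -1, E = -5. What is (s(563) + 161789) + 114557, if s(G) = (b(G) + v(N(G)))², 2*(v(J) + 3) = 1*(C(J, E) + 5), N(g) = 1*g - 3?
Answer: 592190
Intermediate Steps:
N(g) = -3 + g (N(g) = g - 3 = -3 + g)
v(J) = -1 (v(J) = -3 + (1*(-1 + 5))/2 = -3 + (1*4)/2 = -3 + (½)*4 = -3 + 2 = -1)
s(G) = (-1 + G)² (s(G) = (G - 1)² = (-1 + G)²)
(s(563) + 161789) + 114557 = ((-1 + 563)² + 161789) + 114557 = (562² + 161789) + 114557 = (315844 + 161789) + 114557 = 477633 + 114557 = 592190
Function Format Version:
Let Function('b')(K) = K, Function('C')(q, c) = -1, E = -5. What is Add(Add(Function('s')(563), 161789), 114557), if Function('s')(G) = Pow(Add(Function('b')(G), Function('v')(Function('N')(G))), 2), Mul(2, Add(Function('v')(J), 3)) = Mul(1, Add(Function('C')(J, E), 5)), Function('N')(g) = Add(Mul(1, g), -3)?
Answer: 592190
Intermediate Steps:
Function('N')(g) = Add(-3, g) (Function('N')(g) = Add(g, -3) = Add(-3, g))
Function('v')(J) = -1 (Function('v')(J) = Add(-3, Mul(Rational(1, 2), Mul(1, Add(-1, 5)))) = Add(-3, Mul(Rational(1, 2), Mul(1, 4))) = Add(-3, Mul(Rational(1, 2), 4)) = Add(-3, 2) = -1)
Function('s')(G) = Pow(Add(-1, G), 2) (Function('s')(G) = Pow(Add(G, -1), 2) = Pow(Add(-1, G), 2))
Add(Add(Function('s')(563), 161789), 114557) = Add(Add(Pow(Add(-1, 563), 2), 161789), 114557) = Add(Add(Pow(562, 2), 161789), 114557) = Add(Add(315844, 161789), 114557) = Add(477633, 114557) = 592190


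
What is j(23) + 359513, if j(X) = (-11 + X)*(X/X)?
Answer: 359525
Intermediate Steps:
j(X) = -11 + X (j(X) = (-11 + X)*1 = -11 + X)
j(23) + 359513 = (-11 + 23) + 359513 = 12 + 359513 = 359525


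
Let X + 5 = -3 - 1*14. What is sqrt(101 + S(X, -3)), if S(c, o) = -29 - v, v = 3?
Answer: sqrt(69) ≈ 8.3066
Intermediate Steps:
X = -22 (X = -5 + (-3 - 1*14) = -5 + (-3 - 14) = -5 - 17 = -22)
S(c, o) = -32 (S(c, o) = -29 - 1*3 = -29 - 3 = -32)
sqrt(101 + S(X, -3)) = sqrt(101 - 32) = sqrt(69)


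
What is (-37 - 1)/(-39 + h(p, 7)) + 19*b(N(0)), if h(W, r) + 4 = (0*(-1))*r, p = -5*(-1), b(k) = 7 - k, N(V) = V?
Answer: 5757/43 ≈ 133.88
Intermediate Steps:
p = 5
h(W, r) = -4 (h(W, r) = -4 + (0*(-1))*r = -4 + 0*r = -4 + 0 = -4)
(-37 - 1)/(-39 + h(p, 7)) + 19*b(N(0)) = (-37 - 1)/(-39 - 4) + 19*(7 - 1*0) = -38/(-43) + 19*(7 + 0) = -38*(-1/43) + 19*7 = 38/43 + 133 = 5757/43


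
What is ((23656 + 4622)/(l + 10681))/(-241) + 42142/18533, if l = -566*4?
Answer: 84960844400/37594134901 ≈ 2.2599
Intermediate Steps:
l = -2264
((23656 + 4622)/(l + 10681))/(-241) + 42142/18533 = ((23656 + 4622)/(-2264 + 10681))/(-241) + 42142/18533 = (28278/8417)*(-1/241) + 42142*(1/18533) = (28278*(1/8417))*(-1/241) + 42142/18533 = (28278/8417)*(-1/241) + 42142/18533 = -28278/2028497 + 42142/18533 = 84960844400/37594134901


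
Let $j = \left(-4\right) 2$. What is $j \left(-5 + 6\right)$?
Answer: $-8$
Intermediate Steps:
$j = -8$
$j \left(-5 + 6\right) = - 8 \left(-5 + 6\right) = \left(-8\right) 1 = -8$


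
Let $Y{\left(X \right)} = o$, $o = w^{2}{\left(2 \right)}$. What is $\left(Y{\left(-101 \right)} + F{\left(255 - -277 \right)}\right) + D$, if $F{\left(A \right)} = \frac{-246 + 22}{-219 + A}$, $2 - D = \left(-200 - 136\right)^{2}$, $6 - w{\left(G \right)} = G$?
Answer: $- \frac{35331038}{313} \approx -1.1288 \cdot 10^{5}$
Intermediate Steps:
$w{\left(G \right)} = 6 - G$
$o = 16$ ($o = \left(6 - 2\right)^{2} = 4^{2} = 16$)
$Y{\left(X \right)} = 16$
$D = -112894$ ($D = 2 - \left(-200 - 136\right)^{2} = 2 - \left(-336\right)^{2} = 2 - 112896 = -112894$)
$F{\left(A \right)} = - \frac{224}{-219 + A}$
$\left(Y{\left(-101 \right)} + F{\left(255 - -277 \right)}\right) + D = \left(16 - \frac{224}{-219 + \left(255 - -277\right)}\right) - 112894 = \left(16 - \frac{224}{-219 + \left(255 + 277\right)}\right) - 112894 = \left(16 - \frac{224}{-219 + 532}\right) - 112894 = \left(16 - \frac{224}{313}\right) - 112894 = \frac{4784}{313} - 112894 = - \frac{35331038}{313}$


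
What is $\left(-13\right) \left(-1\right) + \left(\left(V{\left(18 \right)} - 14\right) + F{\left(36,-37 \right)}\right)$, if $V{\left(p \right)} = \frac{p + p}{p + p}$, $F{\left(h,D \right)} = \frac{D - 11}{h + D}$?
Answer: $48$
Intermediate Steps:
$F{\left(h,D \right)} = \frac{-11 + D}{D + h}$
$V{\left(p \right)} = 1$ ($V{\left(p \right)} = \frac{2 p}{2 p} = 2 p \frac{1}{2 p} = 1$)
$\left(-13\right) \left(-1\right) + \left(\left(V{\left(18 \right)} - 14\right) + F{\left(36,-37 \right)}\right) = \left(-13\right) \left(-1\right) + \left(\left(1 - 14\right) + \frac{-11 - 37}{-37 + 36}\right) = 13 - \left(13 - \frac{1}{-1} \left(-48\right)\right) = 13 - -35 = 13 + \left(-13 + 48\right) = 13 + 35 = 48$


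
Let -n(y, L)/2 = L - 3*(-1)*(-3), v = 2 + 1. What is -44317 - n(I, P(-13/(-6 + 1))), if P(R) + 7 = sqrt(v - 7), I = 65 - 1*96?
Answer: -44349 + 4*I ≈ -44349.0 + 4.0*I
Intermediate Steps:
I = -31 (I = 65 - 96 = -31)
v = 3
P(R) = -7 + 2*I (P(R) = -7 + sqrt(3 - 7) = -7 + sqrt(-4) = -7 + 2*I)
n(y, L) = 18 - 2*L (n(y, L) = -2*(L - 3*(-1)*(-3)) = -2*(L + 3*(-3)) = -2*(L - 9) = -2*(-9 + L) = 18 - 2*L)
-44317 - n(I, P(-13/(-6 + 1))) = -44317 - (18 - 2*(-7 + 2*I)) = -44317 - (18 + (14 - 4*I)) = -44317 - (32 - 4*I) = -44317 + (-32 + 4*I) = -44349 + 4*I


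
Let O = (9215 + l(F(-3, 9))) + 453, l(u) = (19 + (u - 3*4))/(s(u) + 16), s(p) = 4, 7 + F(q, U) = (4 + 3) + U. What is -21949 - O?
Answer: -158089/5 ≈ -31618.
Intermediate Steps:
F(q, U) = U (F(q, U) = -7 + ((4 + 3) + U) = -7 + (7 + U) = U)
l(u) = 7/20 + u/20 (l(u) = (19 + (u - 3*4))/(4 + 16) = (19 + (u - 12))/20 = (19 + (-12 + u))*(1/20) = (7 + u)*(1/20) = 7/20 + u/20)
O = 48344/5 (O = (9215 + (7/20 + (1/20)*9)) + 453 = (9215 + (7/20 + 9/20)) + 453 = (9215 + 4/5) + 453 = 46079/5 + 453 = 48344/5 ≈ 9668.8)
-21949 - O = -21949 - 1*48344/5 = -21949 - 48344/5 = -158089/5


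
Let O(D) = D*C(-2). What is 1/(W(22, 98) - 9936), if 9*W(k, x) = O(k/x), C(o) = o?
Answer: -441/4381798 ≈ -0.00010064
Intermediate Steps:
O(D) = -2*D (O(D) = D*(-2) = -2*D)
W(k, x) = -2*k/(9*x) (W(k, x) = (-2*k/x)/9 = -2*k/(9*x))
1/(W(22, 98) - 9936) = 1/(-2/9*22/98 - 9936) = 1/(-2/9*22*1/98 - 9936) = 1/(-22/441 - 9936) = 1/(-4381798/441) = -441/4381798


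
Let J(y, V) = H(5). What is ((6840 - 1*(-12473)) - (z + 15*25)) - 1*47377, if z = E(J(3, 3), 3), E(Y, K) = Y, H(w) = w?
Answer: -28444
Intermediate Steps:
J(y, V) = 5
z = 5
((6840 - 1*(-12473)) - (z + 15*25)) - 1*47377 = ((6840 - 1*(-12473)) - (5 + 15*25)) - 1*47377 = ((6840 + 12473) - (5 + 375)) - 47377 = (19313 - 1*380) - 47377 = (19313 - 380) - 47377 = 18933 - 47377 = -28444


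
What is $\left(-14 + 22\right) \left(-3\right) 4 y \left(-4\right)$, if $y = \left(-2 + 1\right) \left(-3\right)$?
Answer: $1152$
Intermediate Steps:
$y = 3$ ($y = \left(-1\right) \left(-3\right) = 3$)
$\left(-14 + 22\right) \left(-3\right) 4 y \left(-4\right) = \left(-14 + 22\right) \left(-3\right) 4 \cdot 3 \left(-4\right) = 8 \left(-3\right) 12 \left(-4\right) = \left(-24\right) \left(-48\right) = 1152$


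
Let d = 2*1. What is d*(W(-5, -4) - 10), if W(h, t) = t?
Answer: -28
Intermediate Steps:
d = 2
d*(W(-5, -4) - 10) = 2*(-4 - 10) = 2*(-14) = -28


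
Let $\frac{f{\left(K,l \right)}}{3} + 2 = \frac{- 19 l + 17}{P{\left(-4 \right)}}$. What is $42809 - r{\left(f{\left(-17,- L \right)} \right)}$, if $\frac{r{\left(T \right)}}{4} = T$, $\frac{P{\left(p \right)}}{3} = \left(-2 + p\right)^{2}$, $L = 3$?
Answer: $\frac{385423}{9} \approx 42825.0$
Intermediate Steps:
$P{\left(p \right)} = 3 \left(-2 + p\right)^{2}$
$f{\left(K,l \right)} = - \frac{199}{36} - \frac{19 l}{36}$ ($f{\left(K,l \right)} = -6 + 3 \frac{- 19 l + 17}{3 \left(-2 - 4\right)^{2}} = -6 + 3 \frac{17 - 19 l}{3 \left(-6\right)^{2}} = -6 + 3 \frac{17 - 19 l}{3 \cdot 36} = -6 + 3 \frac{17 - 19 l}{108} = -6 + 3 \left(17 - 19 l\right) \frac{1}{108} = -6 + 3 \left(\frac{17}{108} - \frac{19 l}{108}\right) = -6 - \left(- \frac{17}{36} + \frac{19 l}{36}\right) = - \frac{199}{36} - \frac{19 l}{36}$)
$r{\left(T \right)} = 4 T$
$42809 - r{\left(f{\left(-17,- L \right)} \right)} = 42809 - 4 \left(- \frac{199}{36} - \frac{19 \left(\left(-1\right) 3\right)}{36}\right) = 42809 - 4 \left(- \frac{199}{36} - - \frac{19}{12}\right) = 42809 - 4 \left(- \frac{199}{36} + \frac{19}{12}\right) = 42809 - 4 \left(- \frac{71}{18}\right) = 42809 - - \frac{142}{9} = 42809 + \frac{142}{9} = \frac{385423}{9}$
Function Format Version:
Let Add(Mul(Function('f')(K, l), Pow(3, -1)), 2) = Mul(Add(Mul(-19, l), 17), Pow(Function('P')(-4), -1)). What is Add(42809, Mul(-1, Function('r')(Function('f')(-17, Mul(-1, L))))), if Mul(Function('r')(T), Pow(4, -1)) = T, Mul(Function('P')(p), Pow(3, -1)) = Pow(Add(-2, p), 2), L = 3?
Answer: Rational(385423, 9) ≈ 42825.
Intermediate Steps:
Function('P')(p) = Mul(3, Pow(Add(-2, p), 2))
Function('f')(K, l) = Add(Rational(-199, 36), Mul(Rational(-19, 36), l)) (Function('f')(K, l) = Add(-6, Mul(3, Mul(Add(Mul(-19, l), 17), Pow(Mul(3, Pow(Add(-2, -4), 2)), -1)))) = Add(-6, Mul(3, Mul(Add(17, Mul(-19, l)), Pow(Mul(3, Pow(-6, 2)), -1)))) = Add(-6, Mul(3, Mul(Add(17, Mul(-19, l)), Pow(Mul(3, 36), -1)))) = Add(-6, Mul(3, Mul(Add(17, Mul(-19, l)), Pow(108, -1)))) = Add(-6, Mul(3, Mul(Add(17, Mul(-19, l)), Rational(1, 108)))) = Add(-6, Mul(3, Add(Rational(17, 108), Mul(Rational(-19, 108), l)))) = Add(-6, Add(Rational(17, 36), Mul(Rational(-19, 36), l))) = Add(Rational(-199, 36), Mul(Rational(-19, 36), l)))
Function('r')(T) = Mul(4, T)
Add(42809, Mul(-1, Function('r')(Function('f')(-17, Mul(-1, L))))) = Add(42809, Mul(-1, Mul(4, Add(Rational(-199, 36), Mul(Rational(-19, 36), Mul(-1, 3)))))) = Add(42809, Mul(-1, Mul(4, Add(Rational(-199, 36), Mul(Rational(-19, 36), -3))))) = Add(42809, Mul(-1, Mul(4, Add(Rational(-199, 36), Rational(19, 12))))) = Add(42809, Mul(-1, Mul(4, Rational(-71, 18)))) = Add(42809, Mul(-1, Rational(-142, 9))) = Add(42809, Rational(142, 9)) = Rational(385423, 9)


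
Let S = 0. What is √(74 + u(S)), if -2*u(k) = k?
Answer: √74 ≈ 8.6023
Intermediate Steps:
u(k) = -k/2
√(74 + u(S)) = √(74 - ½*0) = √(74 + 0) = √74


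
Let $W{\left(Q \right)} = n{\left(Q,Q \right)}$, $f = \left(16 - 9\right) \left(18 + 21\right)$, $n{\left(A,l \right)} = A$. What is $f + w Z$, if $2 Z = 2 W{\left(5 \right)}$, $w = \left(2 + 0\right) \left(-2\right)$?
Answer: $253$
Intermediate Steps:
$f = 273$ ($f = 7 \cdot 39 = 273$)
$W{\left(Q \right)} = Q$
$w = -4$ ($w = 2 \left(-2\right) = -4$)
$Z = 5$ ($Z = \frac{2 \cdot 5}{2} = \frac{1}{2} \cdot 10 = 5$)
$f + w Z = 273 - 20 = 253$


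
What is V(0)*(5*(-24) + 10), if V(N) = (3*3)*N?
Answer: 0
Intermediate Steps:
V(N) = 9*N
V(0)*(5*(-24) + 10) = (9*0)*(5*(-24) + 10) = 0*(-120 + 10) = 0*(-110) = 0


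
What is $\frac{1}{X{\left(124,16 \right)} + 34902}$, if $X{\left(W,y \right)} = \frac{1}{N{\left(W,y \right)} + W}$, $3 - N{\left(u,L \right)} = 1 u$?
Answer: $\frac{3}{104707} \approx 2.8651 \cdot 10^{-5}$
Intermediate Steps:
$N{\left(u,L \right)} = 3 - u$ ($N{\left(u,L \right)} = 3 - 1 u = 3 - u$)
$X{\left(W,y \right)} = \frac{1}{3}$ ($X{\left(W,y \right)} = \frac{1}{\left(3 - W\right) + W} = \frac{1}{3}$)
$\frac{1}{X{\left(124,16 \right)} + 34902} = \frac{1}{\frac{1}{3} + 34902} = \frac{1}{\frac{104707}{3}} = \frac{3}{104707}$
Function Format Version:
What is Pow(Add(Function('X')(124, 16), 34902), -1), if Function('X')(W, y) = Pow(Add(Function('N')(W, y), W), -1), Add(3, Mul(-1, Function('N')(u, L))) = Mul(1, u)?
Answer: Rational(3, 104707) ≈ 2.8651e-5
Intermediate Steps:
Function('N')(u, L) = Add(3, Mul(-1, u)) (Function('N')(u, L) = Add(3, Mul(-1, Mul(1, u))) = Add(3, Mul(-1, u)))
Function('X')(W, y) = Rational(1, 3) (Function('X')(W, y) = Pow(Add(Add(3, Mul(-1, W)), W), -1) = Pow(3, -1) = Rational(1, 3))
Pow(Add(Function('X')(124, 16), 34902), -1) = Pow(Add(Rational(1, 3), 34902), -1) = Pow(Rational(104707, 3), -1) = Rational(3, 104707)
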